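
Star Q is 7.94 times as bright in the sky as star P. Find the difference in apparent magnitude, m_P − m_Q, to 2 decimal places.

Pogson: Δm = −2.5 log₁₀(ratio) = −2.5 log₁₀(7.94) = −2.5 × 0.8998 = -2.250
Star Q is brighter so has the smaller magnitude: m_P − m_Q is positive.

m_P − m_Q ≈ 2.25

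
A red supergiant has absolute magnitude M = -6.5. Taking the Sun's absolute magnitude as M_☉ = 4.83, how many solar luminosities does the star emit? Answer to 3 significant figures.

M − M_☉ = -6.5 − 4.83 = -11.330
L/L_☉ = 10^(−0.4 (M − M_☉)) = 10^4.532 = 34040

L/L_☉ ≈ 34000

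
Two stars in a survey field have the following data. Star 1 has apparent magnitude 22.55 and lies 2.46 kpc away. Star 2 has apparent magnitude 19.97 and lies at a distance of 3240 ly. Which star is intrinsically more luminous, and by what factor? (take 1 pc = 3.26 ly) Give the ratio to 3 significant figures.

Star 2 is more luminous, by a factor of 1.76.

Star 1: d = 2.46 kpc = 2460 pc
Star 1: M = m − 5 log₁₀ d + 5 = 22.55 − 5·3.3909 + 5 = 10.595
Star 2: d = 3240 ly / 3.26 = 993.9 pc
Star 2: M = m − 5 log₁₀ d + 5 = 19.97 − 5·2.9973 + 5 = 9.983
ΔM = M_1 − M_2 = 10.595 − (9.983) = 0.612; smaller M is more luminous → Star 2.
L ratio = 10^(0.4 |ΔM|) = 10^0.245 = 1.757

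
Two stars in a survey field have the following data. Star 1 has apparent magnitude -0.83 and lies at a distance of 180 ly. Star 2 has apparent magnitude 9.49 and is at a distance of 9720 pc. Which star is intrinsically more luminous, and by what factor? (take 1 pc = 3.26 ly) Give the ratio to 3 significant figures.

Star 2 is more luminous, by a factor of 2.31.

Star 1: d = 180 ly / 3.26 = 55.21 pc
Star 1: M = m − 5 log₁₀ d + 5 = -0.83 − 5·1.7421 + 5 = -4.540
Star 2: M = m − 5 log₁₀ d + 5 = 9.49 − 5·3.9877 + 5 = -5.448
ΔM = M_1 − M_2 = -4.540 − (-5.448) = 0.908; smaller M is more luminous → Star 2.
L ratio = 10^(0.4 |ΔM|) = 10^0.363 = 2.308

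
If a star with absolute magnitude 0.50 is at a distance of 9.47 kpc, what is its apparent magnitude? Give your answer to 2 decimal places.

d = 9.47 kpc = 9470 pc
m = M + 5 log₁₀ d − 5 = 0.50 + 5·3.9763 − 5 = 15.382

m ≈ 15.38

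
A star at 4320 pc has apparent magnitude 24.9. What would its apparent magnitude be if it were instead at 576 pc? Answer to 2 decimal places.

Flux ∝ 1/d², so Δm = 5 log₁₀(d₂/d₁) = 5 log₁₀(576/4320) = -4.375
m₂ = m₁ + Δm = 24.9 + (-4.375) = 20.525

m ≈ 20.52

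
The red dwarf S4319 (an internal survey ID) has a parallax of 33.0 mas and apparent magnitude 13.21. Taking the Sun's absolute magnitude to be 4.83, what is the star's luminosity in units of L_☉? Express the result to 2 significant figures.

d = 1/p = 1000/33.0 mas = 30.30 pc
M = m − 5 log₁₀ d + 5 = 13.21 − 5·1.4815 + 5 = 10.803
M − M_☉ = 10.803 − 4.83 = 5.973
L/L_☉ = 10^(−0.4 × 5.973) = 4.083×10^-3

L/L_☉ ≈ 4.1×10^-3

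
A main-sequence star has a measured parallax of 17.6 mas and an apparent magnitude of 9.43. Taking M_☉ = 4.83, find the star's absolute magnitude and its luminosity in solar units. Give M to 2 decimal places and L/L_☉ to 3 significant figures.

d = 1/p = 1000/17.6 mas = 56.82 pc
M = m − 5 log₁₀ d + 5 = 9.43 − 5·1.7545 + 5 = 5.658
M − M_☉ = 5.658 − 4.83 = 0.828
L/L_☉ = 10^(−0.4 × 0.828) = 0.4666

M ≈ 5.66; L/L_☉ ≈ 0.467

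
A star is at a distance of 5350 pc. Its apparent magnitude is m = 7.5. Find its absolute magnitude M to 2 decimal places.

5 log₁₀(d/10 pc) = 5 log₁₀(5350) − 5 = 13.642
M = m − 5 log₁₀(d/10) = 7.5 − 13.642 = -6.142

M ≈ -6.14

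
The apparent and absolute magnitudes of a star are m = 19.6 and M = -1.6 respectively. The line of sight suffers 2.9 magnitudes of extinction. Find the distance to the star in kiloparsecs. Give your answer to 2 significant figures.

d ≈ 46 kpc

m − M = 5 log₁₀(d/10 pc) + A  ⇒  19.6 − (-1.6) − 2.9 = 5 log₁₀(d/10)
18.300 = 5 log₁₀(d/10)
log₁₀ d = (m − M − A)/5 + 1 = 4.6600
d = 10^4.6600 = 45710 pc
= 45.71 kpc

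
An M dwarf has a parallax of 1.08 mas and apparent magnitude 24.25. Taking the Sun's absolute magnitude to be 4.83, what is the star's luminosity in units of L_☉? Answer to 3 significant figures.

L/L_☉ ≈ 1.46×10^-4

d = 1/p = 1000/1.08 mas = 925.9 pc
M = m − 5 log₁₀ d + 5 = 24.25 − 5·2.9666 + 5 = 14.417
M − M_☉ = 14.417 − 4.83 = 9.587
L/L_☉ = 10^(−0.4 × 9.587) = 1.463×10^-4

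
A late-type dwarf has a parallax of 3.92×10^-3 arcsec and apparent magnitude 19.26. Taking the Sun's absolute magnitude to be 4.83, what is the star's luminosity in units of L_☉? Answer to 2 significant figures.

d = 1/p = 1/3.92×10^-3″ = 255.1 pc
M = m − 5 log₁₀ d + 5 = 19.26 − 5·2.4067 + 5 = 12.226
M − M_☉ = 12.226 − 4.83 = 7.396
L/L_☉ = 10^(−0.4 × 7.396) = 1.100×10^-3

L/L_☉ ≈ 1.1×10^-3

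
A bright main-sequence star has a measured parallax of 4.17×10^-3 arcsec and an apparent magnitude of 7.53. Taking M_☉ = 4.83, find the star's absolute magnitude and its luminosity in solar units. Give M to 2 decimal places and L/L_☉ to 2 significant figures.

M ≈ 0.63; L/L_☉ ≈ 48

d = 1/p = 1/4.17×10^-3″ = 239.8 pc
M = m − 5 log₁₀ d + 5 = 7.53 − 5·2.3799 + 5 = 0.631
M − M_☉ = 0.631 − 4.83 = -4.199
L/L_☉ = 10^(−0.4 × -4.199) = 47.83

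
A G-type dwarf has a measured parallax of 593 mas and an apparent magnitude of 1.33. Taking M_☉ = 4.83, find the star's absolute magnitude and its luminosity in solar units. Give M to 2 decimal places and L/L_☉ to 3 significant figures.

M ≈ 5.20; L/L_☉ ≈ 0.714

d = 1/p = 1000/593 mas = 1.686 pc
M = m − 5 log₁₀ d + 5 = 1.33 − 5·0.2269 + 5 = 5.195
M − M_☉ = 5.195 − 4.83 = 0.365
L/L_☉ = 10^(−0.4 × 0.365) = 0.7143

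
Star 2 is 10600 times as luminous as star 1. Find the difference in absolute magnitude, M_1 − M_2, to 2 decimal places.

M_1 − M_2 ≈ 10.06

Pogson: ΔM = −2.5 log₁₀(ratio) = −2.5 log₁₀(10600) = −2.5 × 4.0253 = -10.063
Star 2 is brighter so has the smaller magnitude: M_1 − M_2 is positive.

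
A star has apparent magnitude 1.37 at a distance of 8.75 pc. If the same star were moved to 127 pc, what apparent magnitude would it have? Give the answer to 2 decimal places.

m ≈ 7.18

Flux ∝ 1/d², so Δm = 5 log₁₀(d₂/d₁) = 5 log₁₀(127/8.75) = 5.809
m₂ = m₁ + Δm = 1.37 + (5.809) = 7.179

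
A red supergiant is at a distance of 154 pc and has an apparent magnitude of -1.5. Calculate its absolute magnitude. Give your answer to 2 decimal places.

M ≈ -7.44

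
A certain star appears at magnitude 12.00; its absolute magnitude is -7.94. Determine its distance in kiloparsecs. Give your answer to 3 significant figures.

d ≈ 97.3 kpc

Distance modulus: m − M = 12.00 − (-7.94) = 19.940
m − M = 5 log₁₀ d − 5
log₁₀ d = (m − M)/5 + 1 = 4.9880
d = 10^4.9880 = 97270 pc
= 97.27 kpc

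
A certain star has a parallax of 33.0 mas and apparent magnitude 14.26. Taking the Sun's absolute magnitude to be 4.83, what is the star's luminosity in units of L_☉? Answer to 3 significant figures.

d = 1/p = 1000/33.0 mas = 30.30 pc
M = m − 5 log₁₀ d + 5 = 14.26 − 5·1.4815 + 5 = 11.853
M − M_☉ = 11.853 − 4.83 = 7.023
L/L_☉ = 10^(−0.4 × 7.023) = 1.552×10^-3

L/L_☉ ≈ 1.55×10^-3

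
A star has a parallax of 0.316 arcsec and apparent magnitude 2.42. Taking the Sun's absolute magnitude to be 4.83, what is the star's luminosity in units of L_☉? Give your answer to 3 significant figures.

d = 1/p = 1/0.316″ = 3.165 pc
M = m − 5 log₁₀ d + 5 = 2.42 − 5·0.5003 + 5 = 4.918
M − M_☉ = 4.918 − 4.83 = 0.088
L/L_☉ = 10^(−0.4 × 0.088) = 0.9218

L/L_☉ ≈ 0.922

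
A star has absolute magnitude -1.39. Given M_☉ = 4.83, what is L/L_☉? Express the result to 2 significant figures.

M − M_☉ = -1.39 − 4.83 = -6.220
L/L_☉ = 10^(−0.4 (M − M_☉)) = 10^2.488 = 307.6

L/L_☉ ≈ 310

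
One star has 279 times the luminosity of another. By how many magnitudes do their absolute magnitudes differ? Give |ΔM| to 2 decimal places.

|ΔM| ≈ 6.11

Pogson: ΔM = −2.5 log₁₀(ratio) = −2.5 log₁₀(279) = −2.5 × 2.4456 = -6.114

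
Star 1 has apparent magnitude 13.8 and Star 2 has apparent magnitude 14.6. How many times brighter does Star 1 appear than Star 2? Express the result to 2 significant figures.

Magnitude difference = -0.8
Flux ratio = 10^(−0.4 Δm) = 10^(−0.4 × -0.8) = 10^0.320 = 2.089

2.1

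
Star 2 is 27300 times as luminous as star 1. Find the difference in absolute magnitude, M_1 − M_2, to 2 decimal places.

Pogson: ΔM = −2.5 log₁₀(ratio) = −2.5 log₁₀(27300) = −2.5 × 4.4362 = -11.090
Star 2 is brighter so has the smaller magnitude: M_1 − M_2 is positive.

M_1 − M_2 ≈ 11.09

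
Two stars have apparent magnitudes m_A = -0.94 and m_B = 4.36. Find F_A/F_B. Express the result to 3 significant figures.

Magnitude difference = -5.30
Flux ratio = 10^(−0.4 Δm) = 10^(−0.4 × -5.30) = 10^2.120 = 131.8

F_A/F_B ≈ 132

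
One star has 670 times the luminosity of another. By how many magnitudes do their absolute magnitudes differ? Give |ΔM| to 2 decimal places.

|ΔM| ≈ 7.07

Pogson: ΔM = −2.5 log₁₀(ratio) = −2.5 log₁₀(670) = −2.5 × 2.8261 = -7.065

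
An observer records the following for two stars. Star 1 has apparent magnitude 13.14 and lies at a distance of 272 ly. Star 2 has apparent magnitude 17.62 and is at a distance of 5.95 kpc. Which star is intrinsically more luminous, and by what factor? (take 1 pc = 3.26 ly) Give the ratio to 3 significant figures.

Star 2 is more luminous, by a factor of 82.1.

Star 1: d = 272 ly / 3.26 = 83.44 pc
Star 1: M = m − 5 log₁₀ d + 5 = 13.14 − 5·1.9214 + 5 = 8.533
Star 2: d = 5.95 kpc = 5950 pc
Star 2: M = m − 5 log₁₀ d + 5 = 17.62 − 5·3.7745 + 5 = 3.747
ΔM = M_1 − M_2 = 8.533 − (3.747) = 4.786; smaller M is more luminous → Star 2.
L ratio = 10^(0.4 |ΔM|) = 10^1.914 = 82.10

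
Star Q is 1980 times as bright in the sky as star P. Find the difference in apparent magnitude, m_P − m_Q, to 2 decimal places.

m_P − m_Q ≈ 8.24

Pogson: Δm = −2.5 log₁₀(ratio) = −2.5 log₁₀(1980) = −2.5 × 3.2967 = -8.242
Star Q is brighter so has the smaller magnitude: m_P − m_Q is positive.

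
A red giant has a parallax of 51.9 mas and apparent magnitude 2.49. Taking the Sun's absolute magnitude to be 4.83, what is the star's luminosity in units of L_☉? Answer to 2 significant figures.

d = 1/p = 1000/51.9 mas = 19.27 pc
M = m − 5 log₁₀ d + 5 = 2.49 − 5·1.2848 + 5 = 1.066
M − M_☉ = 1.066 − 4.83 = -3.764
L/L_☉ = 10^(−0.4 × -3.764) = 32.04

L/L_☉ ≈ 32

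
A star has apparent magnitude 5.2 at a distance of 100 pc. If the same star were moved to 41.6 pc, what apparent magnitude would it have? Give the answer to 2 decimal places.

m ≈ 3.30

Flux ∝ 1/d², so Δm = 5 log₁₀(d₂/d₁) = 5 log₁₀(41.6/100) = -1.905
m₂ = m₁ + Δm = 5.2 + (-1.905) = 3.295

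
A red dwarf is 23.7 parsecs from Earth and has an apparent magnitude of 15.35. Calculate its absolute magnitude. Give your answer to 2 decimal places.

M ≈ 13.48

5 log₁₀(d/10 pc) = 5 log₁₀(23.70) − 5 = 1.874
M = m − 5 log₁₀(d/10) = 15.35 − 1.874 = 13.476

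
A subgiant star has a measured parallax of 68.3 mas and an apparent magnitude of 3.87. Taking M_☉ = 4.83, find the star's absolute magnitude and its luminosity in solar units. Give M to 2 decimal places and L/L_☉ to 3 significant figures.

d = 1/p = 1000/68.3 mas = 14.64 pc
M = m − 5 log₁₀ d + 5 = 3.87 − 5·1.1656 + 5 = 3.042
M − M_☉ = 3.042 − 4.83 = -1.788
L/L_☉ = 10^(−0.4 × -1.788) = 5.190

M ≈ 3.04; L/L_☉ ≈ 5.19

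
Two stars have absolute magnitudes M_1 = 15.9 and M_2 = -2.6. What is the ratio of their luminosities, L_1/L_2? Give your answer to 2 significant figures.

L_1/L_2 ≈ 4.0×10^-8

ΔM = M_1 − M_2 = 18.5
L_1/L_2 = 10^(−0.4 ΔM) = 10^-7.400 = 3.981×10^-8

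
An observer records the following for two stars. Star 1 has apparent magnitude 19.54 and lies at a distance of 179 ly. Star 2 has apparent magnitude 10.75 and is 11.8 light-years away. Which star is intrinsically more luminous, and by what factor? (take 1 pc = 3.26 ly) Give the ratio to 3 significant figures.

Star 1: d = 179 ly / 3.26 = 54.91 pc
Star 1: M = m − 5 log₁₀ d + 5 = 19.54 − 5·1.7396 + 5 = 15.842
Star 2: d = 11.8 ly / 3.26 = 3.620 pc
Star 2: M = m − 5 log₁₀ d + 5 = 10.75 − 5·0.5587 + 5 = 12.957
ΔM = M_1 − M_2 = 15.842 − (12.957) = 2.885; smaller M is more luminous → Star 2.
L ratio = 10^(0.4 |ΔM|) = 10^1.154 = 14.26

Star 2 is more luminous, by a factor of 14.3.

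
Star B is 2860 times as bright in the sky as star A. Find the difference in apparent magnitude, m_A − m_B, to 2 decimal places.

Pogson: Δm = −2.5 log₁₀(ratio) = −2.5 log₁₀(2860) = −2.5 × 3.4564 = -8.641
Star B is brighter so has the smaller magnitude: m_A − m_B is positive.

m_A − m_B ≈ 8.64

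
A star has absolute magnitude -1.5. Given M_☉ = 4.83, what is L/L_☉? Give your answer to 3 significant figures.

L/L_☉ ≈ 340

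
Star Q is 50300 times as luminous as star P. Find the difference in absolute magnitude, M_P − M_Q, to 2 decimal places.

M_P − M_Q ≈ 11.75

Pogson: ΔM = −2.5 log₁₀(ratio) = −2.5 log₁₀(50300) = −2.5 × 4.7016 = -11.754
Star Q is brighter so has the smaller magnitude: M_P − M_Q is positive.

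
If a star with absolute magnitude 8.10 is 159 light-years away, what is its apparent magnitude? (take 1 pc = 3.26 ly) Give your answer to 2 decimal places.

d = 159 ly / 3.26 = 48.77 pc
m = M + 5 log₁₀ d − 5 = 8.10 + 5·1.6882 − 5 = 11.541

m ≈ 11.54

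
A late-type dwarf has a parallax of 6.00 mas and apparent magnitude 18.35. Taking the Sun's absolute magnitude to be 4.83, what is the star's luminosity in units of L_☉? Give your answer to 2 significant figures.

L/L_☉ ≈ 1.1×10^-3

d = 1/p = 1000/6.00 mas = 166.7 pc
M = m − 5 log₁₀ d + 5 = 18.35 − 5·2.2218 + 5 = 12.241
M − M_☉ = 12.241 − 4.83 = 7.411
L/L_☉ = 10^(−0.4 × 7.411) = 1.086×10^-3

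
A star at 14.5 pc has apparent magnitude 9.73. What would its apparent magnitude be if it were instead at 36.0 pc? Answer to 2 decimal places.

m ≈ 11.70

Flux ∝ 1/d², so Δm = 5 log₁₀(d₂/d₁) = 5 log₁₀(36.0/14.5) = 1.975
m₂ = m₁ + Δm = 9.73 + (1.975) = 11.705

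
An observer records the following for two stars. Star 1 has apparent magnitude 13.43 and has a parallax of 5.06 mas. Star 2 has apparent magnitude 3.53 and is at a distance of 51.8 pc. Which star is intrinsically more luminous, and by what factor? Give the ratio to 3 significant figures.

Star 2 is more luminous, by a factor of 627.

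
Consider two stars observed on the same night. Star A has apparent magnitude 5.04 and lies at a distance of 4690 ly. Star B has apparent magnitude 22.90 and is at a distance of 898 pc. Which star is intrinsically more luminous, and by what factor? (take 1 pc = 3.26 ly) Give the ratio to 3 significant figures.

Star A: d = 4690 ly / 3.26 = 1439 pc
Star A: M = m − 5 log₁₀ d + 5 = 5.04 − 5·3.1580 + 5 = -5.750
Star B: M = m − 5 log₁₀ d + 5 = 22.90 − 5·2.9533 + 5 = 13.134
ΔM = M_A − M_B = -5.750 − (13.134) = -18.883; smaller M is more luminous → Star A.
L ratio = 10^(0.4 |ΔM|) = 10^7.553 = 3.576×10^7

Star A is more luminous, by a factor of 3.58×10^7.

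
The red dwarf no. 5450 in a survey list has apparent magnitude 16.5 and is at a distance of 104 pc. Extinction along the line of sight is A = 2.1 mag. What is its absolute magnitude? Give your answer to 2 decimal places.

M ≈ 9.31

5 log₁₀(d/10 pc) = 5 log₁₀(104.0) − 5 = 5.085
M = m − 5 log₁₀(d/10) − A = 16.5 − 5.085 − 2.1 = 9.315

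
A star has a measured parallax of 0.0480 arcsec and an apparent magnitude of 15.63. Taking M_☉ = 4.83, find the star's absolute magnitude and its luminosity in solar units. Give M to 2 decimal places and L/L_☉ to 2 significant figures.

M ≈ 14.04; L/L_☉ ≈ 2.1×10^-4

d = 1/p = 1/0.0480″ = 20.83 pc
M = m − 5 log₁₀ d + 5 = 15.63 − 5·1.3188 + 5 = 14.036
M − M_☉ = 14.036 − 4.83 = 9.206
L/L_☉ = 10^(−0.4 × 9.206) = 2.077×10^-4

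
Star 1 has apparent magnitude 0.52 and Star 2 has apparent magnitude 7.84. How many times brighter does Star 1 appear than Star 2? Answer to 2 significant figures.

Magnitude difference = -7.32
Flux ratio = 10^(−0.4 Δm) = 10^(−0.4 × -7.32) = 10^2.928 = 847.2

850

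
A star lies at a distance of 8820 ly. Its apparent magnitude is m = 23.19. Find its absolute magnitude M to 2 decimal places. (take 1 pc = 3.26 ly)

M ≈ 11.03

d = 8820 ly / 3.26 = 2706 pc
5 log₁₀(d/10 pc) = 5 log₁₀(2706) − 5 = 12.161
M = m − 5 log₁₀(d/10) = 23.19 − 12.161 = 11.029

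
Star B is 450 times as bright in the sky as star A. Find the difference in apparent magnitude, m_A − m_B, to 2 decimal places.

m_A − m_B ≈ 6.63

Pogson: Δm = −2.5 log₁₀(ratio) = −2.5 log₁₀(450) = −2.5 × 2.6532 = -6.633
Star B is brighter so has the smaller magnitude: m_A − m_B is positive.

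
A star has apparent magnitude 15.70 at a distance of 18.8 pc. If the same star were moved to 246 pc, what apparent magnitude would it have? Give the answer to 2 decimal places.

Flux ∝ 1/d², so Δm = 5 log₁₀(d₂/d₁) = 5 log₁₀(246/18.8) = 5.584
m₂ = m₁ + Δm = 15.70 + (5.584) = 21.284

m ≈ 21.28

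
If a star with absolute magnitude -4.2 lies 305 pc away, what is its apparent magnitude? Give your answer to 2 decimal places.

m ≈ 3.22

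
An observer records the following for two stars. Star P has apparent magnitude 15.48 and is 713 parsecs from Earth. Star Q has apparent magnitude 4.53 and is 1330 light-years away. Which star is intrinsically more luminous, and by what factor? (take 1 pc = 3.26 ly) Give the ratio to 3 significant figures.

Star P: M = m − 5 log₁₀ d + 5 = 15.48 − 5·2.8531 + 5 = 6.215
Star Q: d = 1330 ly / 3.26 = 408.0 pc
Star Q: M = m − 5 log₁₀ d + 5 = 4.53 − 5·2.6106 + 5 = -3.523
ΔM = M_P − M_Q = 6.215 − (-3.523) = 9.738; smaller M is more luminous → Star Q.
L ratio = 10^(0.4 |ΔM|) = 10^3.895 = 7854

Star Q is more luminous, by a factor of 7850.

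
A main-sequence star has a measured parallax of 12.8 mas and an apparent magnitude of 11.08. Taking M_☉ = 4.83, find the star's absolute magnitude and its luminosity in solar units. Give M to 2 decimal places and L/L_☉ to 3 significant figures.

d = 1/p = 1000/12.8 mas = 78.12 pc
M = m − 5 log₁₀ d + 5 = 11.08 − 5·1.8928 + 5 = 6.616
M − M_☉ = 6.616 − 4.83 = 1.786
L/L_☉ = 10^(−0.4 × 1.786) = 0.1930

M ≈ 6.62; L/L_☉ ≈ 0.193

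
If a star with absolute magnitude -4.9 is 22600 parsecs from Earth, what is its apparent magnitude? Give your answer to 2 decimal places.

m = M + 5 log₁₀ d − 5 = -4.9 + 5·4.3541 − 5 = 11.871

m ≈ 11.87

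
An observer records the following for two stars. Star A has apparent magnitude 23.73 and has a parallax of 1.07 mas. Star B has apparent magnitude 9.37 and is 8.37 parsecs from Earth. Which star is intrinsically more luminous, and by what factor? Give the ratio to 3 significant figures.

Star B is more luminous, by a factor of 44.5.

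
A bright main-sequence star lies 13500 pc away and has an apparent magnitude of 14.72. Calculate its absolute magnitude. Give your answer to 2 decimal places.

M ≈ -0.93

5 log₁₀(d/10 pc) = 5 log₁₀(13500) − 5 = 15.652
M = m − 5 log₁₀(d/10) = 14.72 − 15.652 = -0.932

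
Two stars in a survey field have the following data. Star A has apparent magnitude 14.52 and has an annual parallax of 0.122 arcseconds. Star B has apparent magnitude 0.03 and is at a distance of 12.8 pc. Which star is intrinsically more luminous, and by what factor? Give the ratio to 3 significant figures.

Star A: d = 1/p = 1/0.122″ = 8.197 pc
Star A: M = m − 5 log₁₀ d + 5 = 14.52 − 5·0.9136 + 5 = 14.952
Star B: M = m − 5 log₁₀ d + 5 = 0.03 − 5·1.1072 + 5 = -0.506
ΔM = M_A − M_B = 14.952 − (-0.506) = 15.458; smaller M is more luminous → Star B.
L ratio = 10^(0.4 |ΔM|) = 10^6.183 = 1.525×10^6

Star B is more luminous, by a factor of 1.52×10^6.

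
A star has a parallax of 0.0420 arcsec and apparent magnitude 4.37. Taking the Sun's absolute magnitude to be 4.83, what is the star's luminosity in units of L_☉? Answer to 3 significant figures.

L/L_☉ ≈ 8.66

d = 1/p = 1/0.0420″ = 23.81 pc
M = m − 5 log₁₀ d + 5 = 4.37 − 5·1.3768 + 5 = 2.486
M − M_☉ = 2.486 − 4.83 = -2.344
L/L_☉ = 10^(−0.4 × -2.344) = 8.660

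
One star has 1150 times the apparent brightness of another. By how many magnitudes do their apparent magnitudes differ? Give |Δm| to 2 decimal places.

|Δm| ≈ 7.65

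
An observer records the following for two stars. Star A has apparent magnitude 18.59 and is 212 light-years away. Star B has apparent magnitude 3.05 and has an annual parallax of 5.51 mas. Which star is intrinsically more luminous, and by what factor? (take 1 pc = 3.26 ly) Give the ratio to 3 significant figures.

Star A: d = 212 ly / 3.26 = 65.03 pc
Star A: M = m − 5 log₁₀ d + 5 = 18.59 − 5·1.8131 + 5 = 14.524
Star B: p = 5.51 mas = 5.51×10^-3″ → d = 1/p = 181.5 pc
Star B: M = m − 5 log₁₀ d + 5 = 3.05 − 5·2.2588 + 5 = -3.244
ΔM = M_A − M_B = 14.524 − (-3.244) = 17.769; smaller M is more luminous → Star B.
L ratio = 10^(0.4 |ΔM|) = 10^7.107 = 1.281×10^7

Star B is more luminous, by a factor of 1.28×10^7.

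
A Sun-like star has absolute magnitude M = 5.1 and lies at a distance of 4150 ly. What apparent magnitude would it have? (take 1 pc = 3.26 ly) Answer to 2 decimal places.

m ≈ 15.62

d = 4150 ly / 3.26 = 1273 pc
m = M + 5 log₁₀ d − 5 = 5.1 + 5·3.1048 − 5 = 15.624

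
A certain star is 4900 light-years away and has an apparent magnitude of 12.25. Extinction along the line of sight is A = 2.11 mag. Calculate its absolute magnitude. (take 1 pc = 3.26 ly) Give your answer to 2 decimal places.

M ≈ -0.74

d = 4900 ly / 3.26 = 1503 pc
5 log₁₀(d/10 pc) = 5 log₁₀(1503) − 5 = 10.885
M = m − 5 log₁₀(d/10) − A = 12.25 − 10.885 − 2.11 = -0.745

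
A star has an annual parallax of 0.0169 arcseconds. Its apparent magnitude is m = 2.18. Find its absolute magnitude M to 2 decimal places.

d = 1/p = 1/0.0169″ = 59.17 pc
5 log₁₀(d/10 pc) = 5 log₁₀(59.17) − 5 = 3.861
M = m − 5 log₁₀(d/10) = 2.18 − 3.861 = -1.681

M ≈ -1.68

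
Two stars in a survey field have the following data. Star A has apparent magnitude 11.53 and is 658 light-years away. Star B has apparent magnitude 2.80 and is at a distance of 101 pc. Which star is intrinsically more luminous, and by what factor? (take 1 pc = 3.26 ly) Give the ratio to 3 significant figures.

Star A: d = 658 ly / 3.26 = 201.8 pc
Star A: M = m − 5 log₁₀ d + 5 = 11.53 − 5·2.3050 + 5 = 5.005
Star B: M = m − 5 log₁₀ d + 5 = 2.80 − 5·2.0043 + 5 = -2.222
ΔM = M_A − M_B = 5.005 − (-2.222) = 7.227; smaller M is more luminous → Star B.
L ratio = 10^(0.4 |ΔM|) = 10^2.891 = 777.4

Star B is more luminous, by a factor of 777.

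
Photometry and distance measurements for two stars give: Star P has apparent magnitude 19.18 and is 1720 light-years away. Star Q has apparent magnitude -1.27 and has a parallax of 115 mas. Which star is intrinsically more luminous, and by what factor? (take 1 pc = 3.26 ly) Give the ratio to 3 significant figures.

Star P: d = 1720 ly / 3.26 = 527.6 pc
Star P: M = m − 5 log₁₀ d + 5 = 19.18 − 5·2.7223 + 5 = 10.568
Star Q: p = 115 mas = 0.115″ → d = 1/p = 8.696 pc
Star Q: M = m − 5 log₁₀ d + 5 = -1.27 − 5·0.9393 + 5 = -0.967
ΔM = M_P − M_Q = 10.568 − (-0.967) = 11.535; smaller M is more luminous → Star Q.
L ratio = 10^(0.4 |ΔM|) = 10^4.614 = 41110

Star Q is more luminous, by a factor of 41100.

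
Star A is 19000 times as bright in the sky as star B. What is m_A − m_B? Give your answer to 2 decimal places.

Pogson: Δm = −2.5 log₁₀(ratio) = −2.5 log₁₀(19000) = −2.5 × 4.2788 = -10.697
Star A is brighter, so it has the smaller magnitude: the difference is negative.

m_A − m_B ≈ -10.70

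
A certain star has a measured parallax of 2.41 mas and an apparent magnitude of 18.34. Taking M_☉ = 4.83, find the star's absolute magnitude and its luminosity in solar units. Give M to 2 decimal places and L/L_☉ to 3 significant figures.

M ≈ 10.25; L/L_☉ ≈ 6.79×10^-3

d = 1/p = 1000/2.41 mas = 414.9 pc
M = m − 5 log₁₀ d + 5 = 18.34 − 5·2.6180 + 5 = 10.250
M − M_☉ = 10.250 − 4.83 = 5.420
L/L_☉ = 10^(−0.4 × 5.420) = 6.792×10^-3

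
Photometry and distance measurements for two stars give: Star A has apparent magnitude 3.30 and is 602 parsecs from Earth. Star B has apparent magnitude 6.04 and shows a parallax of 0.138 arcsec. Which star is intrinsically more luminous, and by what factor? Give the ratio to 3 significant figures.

Star A is more luminous, by a factor of 86100.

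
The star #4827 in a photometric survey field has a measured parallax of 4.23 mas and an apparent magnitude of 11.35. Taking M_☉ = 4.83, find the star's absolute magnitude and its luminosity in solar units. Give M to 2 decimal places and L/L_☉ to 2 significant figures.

d = 1/p = 1000/4.23 mas = 236.4 pc
M = m − 5 log₁₀ d + 5 = 11.35 − 5·2.3737 + 5 = 4.482
M − M_☉ = 4.482 − 4.83 = -0.348
L/L_☉ = 10^(−0.4 × -0.348) = 1.378

M ≈ 4.48; L/L_☉ ≈ 1.4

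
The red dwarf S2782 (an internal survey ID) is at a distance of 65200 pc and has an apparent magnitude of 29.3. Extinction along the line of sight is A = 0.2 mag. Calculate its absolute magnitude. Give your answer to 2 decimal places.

M ≈ 10.03

5 log₁₀(d/10 pc) = 5 log₁₀(65200) − 5 = 19.071
M = m − 5 log₁₀(d/10) − A = 29.3 − 19.071 − 0.2 = 10.029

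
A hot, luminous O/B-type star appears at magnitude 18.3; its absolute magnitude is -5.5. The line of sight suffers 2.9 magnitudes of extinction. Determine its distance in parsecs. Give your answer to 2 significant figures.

m − M = 5 log₁₀(d/10 pc) + A  ⇒  18.3 − (-5.5) − 2.9 = 5 log₁₀(d/10)
20.900 = 5 log₁₀(d/10)
log₁₀ d = (m − M − A)/5 + 1 = 5.1800
d = 10^5.1800 = 151400 pc

d ≈ 150000 pc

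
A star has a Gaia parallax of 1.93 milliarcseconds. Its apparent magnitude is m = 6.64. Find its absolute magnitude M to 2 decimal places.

p = 1.93 mas = 1.93×10^-3″ → d = 1/p = 518.1 pc
5 log₁₀(d/10 pc) = 5 log₁₀(518.1) − 5 = 8.572
M = m − 5 log₁₀(d/10) = 6.64 − 8.572 = -1.932

M ≈ -1.93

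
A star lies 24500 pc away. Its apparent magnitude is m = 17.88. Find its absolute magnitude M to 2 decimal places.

M ≈ 0.93

5 log₁₀(d/10 pc) = 5 log₁₀(24500) − 5 = 16.946
M = m − 5 log₁₀(d/10) = 17.88 − 16.946 = 0.934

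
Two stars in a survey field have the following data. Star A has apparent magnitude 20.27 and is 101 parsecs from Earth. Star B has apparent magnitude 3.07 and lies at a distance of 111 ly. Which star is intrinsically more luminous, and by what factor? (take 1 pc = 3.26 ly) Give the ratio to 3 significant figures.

Star A: M = m − 5 log₁₀ d + 5 = 20.27 − 5·2.0043 + 5 = 15.248
Star B: d = 111 ly / 3.26 = 34.05 pc
Star B: M = m − 5 log₁₀ d + 5 = 3.07 − 5·1.5321 + 5 = 0.409
ΔM = M_A − M_B = 15.248 − (0.409) = 14.839; smaller M is more luminous → Star B.
L ratio = 10^(0.4 |ΔM|) = 10^5.936 = 862100

Star B is more luminous, by a factor of 862000.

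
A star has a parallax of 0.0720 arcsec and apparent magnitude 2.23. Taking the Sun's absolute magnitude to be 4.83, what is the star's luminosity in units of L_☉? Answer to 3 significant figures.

L/L_☉ ≈ 21.2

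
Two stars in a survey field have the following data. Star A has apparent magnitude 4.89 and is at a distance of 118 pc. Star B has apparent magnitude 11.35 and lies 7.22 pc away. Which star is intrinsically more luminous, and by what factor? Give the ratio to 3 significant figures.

Star A: M = m − 5 log₁₀ d + 5 = 4.89 − 5·2.0719 + 5 = -0.469
Star B: M = m − 5 log₁₀ d + 5 = 11.35 − 5·0.8585 + 5 = 12.057
ΔM = M_A − M_B = -0.469 − (12.057) = -12.527; smaller M is more luminous → Star A.
L ratio = 10^(0.4 |ΔM|) = 10^5.011 = 102500

Star A is more luminous, by a factor of 102000.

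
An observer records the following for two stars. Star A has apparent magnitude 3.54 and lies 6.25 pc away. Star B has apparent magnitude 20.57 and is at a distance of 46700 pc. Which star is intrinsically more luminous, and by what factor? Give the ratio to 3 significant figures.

Star A: M = m − 5 log₁₀ d + 5 = 3.54 − 5·0.7959 + 5 = 4.561
Star B: M = m − 5 log₁₀ d + 5 = 20.57 − 5·4.6693 + 5 = 2.223
ΔM = M_A − M_B = 4.561 − (2.223) = 2.337; smaller M is more luminous → Star B.
L ratio = 10^(0.4 |ΔM|) = 10^0.935 = 8.607

Star B is more luminous, by a factor of 8.61.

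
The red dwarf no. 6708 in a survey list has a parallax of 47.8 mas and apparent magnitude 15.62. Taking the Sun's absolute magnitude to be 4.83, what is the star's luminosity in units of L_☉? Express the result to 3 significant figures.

L/L_☉ ≈ 2.11×10^-4

d = 1/p = 1000/47.8 mas = 20.92 pc
M = m − 5 log₁₀ d + 5 = 15.62 − 5·1.3206 + 5 = 14.017
M − M_☉ = 14.017 − 4.83 = 9.187
L/L_☉ = 10^(−0.4 × 9.187) = 2.114×10^-4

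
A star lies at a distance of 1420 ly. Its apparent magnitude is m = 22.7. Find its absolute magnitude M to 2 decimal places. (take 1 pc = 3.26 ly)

M ≈ 14.50

d = 1420 ly / 3.26 = 435.6 pc
5 log₁₀(d/10 pc) = 5 log₁₀(435.6) − 5 = 8.195
M = m − 5 log₁₀(d/10) = 22.7 − 8.195 = 14.505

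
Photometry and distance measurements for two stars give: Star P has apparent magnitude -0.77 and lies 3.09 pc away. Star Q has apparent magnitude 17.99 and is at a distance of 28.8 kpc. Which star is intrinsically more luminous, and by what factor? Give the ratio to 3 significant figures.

Star Q is more luminous, by a factor of 2.72.

Star P: M = m − 5 log₁₀ d + 5 = -0.77 − 5·0.4900 + 5 = 1.780
Star Q: d = 28.8 kpc = 28800 pc
Star Q: M = m − 5 log₁₀ d + 5 = 17.99 − 5·4.4594 + 5 = 0.693
ΔM = M_P − M_Q = 1.780 − (0.693) = 1.087; smaller M is more luminous → Star Q.
L ratio = 10^(0.4 |ΔM|) = 10^0.435 = 2.722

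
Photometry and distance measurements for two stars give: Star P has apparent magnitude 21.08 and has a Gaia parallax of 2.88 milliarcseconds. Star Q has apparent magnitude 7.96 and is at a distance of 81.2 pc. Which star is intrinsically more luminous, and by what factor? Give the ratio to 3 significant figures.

Star P: p = 2.88 mas = 2.88×10^-3″ → d = 1/p = 347.2 pc
Star P: M = m − 5 log₁₀ d + 5 = 21.08 − 5·2.5406 + 5 = 13.377
Star Q: M = m − 5 log₁₀ d + 5 = 7.96 − 5·1.9096 + 5 = 3.412
ΔM = M_P − M_Q = 13.377 − (3.412) = 9.965; smaller M is more luminous → Star Q.
L ratio = 10^(0.4 |ΔM|) = 10^3.986 = 9680

Star Q is more luminous, by a factor of 9680.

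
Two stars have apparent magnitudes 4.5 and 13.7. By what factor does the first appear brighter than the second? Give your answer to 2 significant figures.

Δm = 4.5 − (13.7) = -9.2
Flux ratio = 10^(−0.4 Δm) = 10^(−0.4 × -9.2) = 10^3.680 = 4786

4800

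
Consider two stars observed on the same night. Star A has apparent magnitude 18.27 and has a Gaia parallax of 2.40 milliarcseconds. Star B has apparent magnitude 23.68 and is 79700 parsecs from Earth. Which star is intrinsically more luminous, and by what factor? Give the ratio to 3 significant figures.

Star B is more luminous, by a factor of 251.

Star A: p = 2.40 mas = 2.40×10^-3″ → d = 1/p = 416.7 pc
Star A: M = m − 5 log₁₀ d + 5 = 18.27 − 5·2.6198 + 5 = 10.171
Star B: M = m − 5 log₁₀ d + 5 = 23.68 − 5·4.9015 + 5 = 4.173
ΔM = M_A − M_B = 10.171 − (4.173) = 5.998; smaller M is more luminous → Star B.
L ratio = 10^(0.4 |ΔM|) = 10^2.399 = 250.8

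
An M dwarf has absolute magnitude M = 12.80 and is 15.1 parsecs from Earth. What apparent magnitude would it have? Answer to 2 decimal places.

m = M + 5 log₁₀ d − 5 = 12.80 + 5·1.1790 − 5 = 13.695

m ≈ 13.69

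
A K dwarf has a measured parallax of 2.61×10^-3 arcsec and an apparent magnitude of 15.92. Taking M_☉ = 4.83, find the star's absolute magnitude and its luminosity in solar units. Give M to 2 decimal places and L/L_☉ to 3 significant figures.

M ≈ 8.00; L/L_☉ ≈ 0.0538

d = 1/p = 1/2.61×10^-3″ = 383.1 pc
M = m − 5 log₁₀ d + 5 = 15.92 − 5·2.5834 + 5 = 8.003
M − M_☉ = 8.003 − 4.83 = 3.173
L/L_☉ = 10^(−0.4 × 3.173) = 0.05379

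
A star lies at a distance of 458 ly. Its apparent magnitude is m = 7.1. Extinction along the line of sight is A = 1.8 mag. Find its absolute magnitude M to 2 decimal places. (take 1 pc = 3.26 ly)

M ≈ -0.44

d = 458 ly / 3.26 = 140.5 pc
5 log₁₀(d/10 pc) = 5 log₁₀(140.5) − 5 = 5.738
M = m − 5 log₁₀(d/10) − A = 7.1 − 5.738 − 1.8 = -0.438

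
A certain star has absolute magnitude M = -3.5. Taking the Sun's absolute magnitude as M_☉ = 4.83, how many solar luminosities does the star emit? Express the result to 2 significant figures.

L/L_☉ ≈ 2100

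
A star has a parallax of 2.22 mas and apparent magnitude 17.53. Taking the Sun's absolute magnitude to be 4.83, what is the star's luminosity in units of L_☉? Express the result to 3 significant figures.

d = 1/p = 1000/2.22 mas = 450.5 pc
M = m − 5 log₁₀ d + 5 = 17.53 − 5·2.6536 + 5 = 9.262
M − M_☉ = 9.262 − 4.83 = 4.432
L/L_☉ = 10^(−0.4 × 4.432) = 0.01688

L/L_☉ ≈ 0.0169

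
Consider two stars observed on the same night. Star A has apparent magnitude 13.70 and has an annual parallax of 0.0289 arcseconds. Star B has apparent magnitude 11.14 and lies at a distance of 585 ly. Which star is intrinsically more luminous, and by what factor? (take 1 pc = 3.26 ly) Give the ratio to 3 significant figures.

Star A: d = 1/p = 1/0.0289″ = 34.60 pc
Star A: M = m − 5 log₁₀ d + 5 = 13.70 − 5·1.5391 + 5 = 11.004
Star B: d = 585 ly / 3.26 = 179.4 pc
Star B: M = m − 5 log₁₀ d + 5 = 11.14 − 5·2.2539 + 5 = 4.870
ΔM = M_A − M_B = 11.004 − (4.870) = 6.134; smaller M is more luminous → Star B.
L ratio = 10^(0.4 |ΔM|) = 10^2.454 = 284.2

Star B is more luminous, by a factor of 284.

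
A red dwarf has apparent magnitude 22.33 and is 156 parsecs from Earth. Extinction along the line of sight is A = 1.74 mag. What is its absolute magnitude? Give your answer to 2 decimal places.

M ≈ 14.62

5 log₁₀(d/10 pc) = 5 log₁₀(156.0) − 5 = 5.966
M = m − 5 log₁₀(d/10) − A = 22.33 − 5.966 − 1.74 = 14.624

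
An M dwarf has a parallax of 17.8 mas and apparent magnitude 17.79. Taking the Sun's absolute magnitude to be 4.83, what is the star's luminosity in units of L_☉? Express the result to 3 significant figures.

L/L_☉ ≈ 2.07×10^-4

d = 1/p = 1000/17.8 mas = 56.18 pc
M = m − 5 log₁₀ d + 5 = 17.79 − 5·1.7496 + 5 = 14.042
M − M_☉ = 14.042 − 4.83 = 9.212
L/L_☉ = 10^(−0.4 × 9.212) = 2.066×10^-4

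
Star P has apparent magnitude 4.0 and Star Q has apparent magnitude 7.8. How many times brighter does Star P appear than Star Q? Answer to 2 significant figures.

33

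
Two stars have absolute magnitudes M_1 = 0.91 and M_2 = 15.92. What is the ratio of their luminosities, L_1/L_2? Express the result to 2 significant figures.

ΔM = M_1 − M_2 = -15.01
L_1/L_2 = 10^(−0.4 ΔM) = 10^6.004 = 1.009×10^6

L_1/L_2 ≈ 1.0×10^6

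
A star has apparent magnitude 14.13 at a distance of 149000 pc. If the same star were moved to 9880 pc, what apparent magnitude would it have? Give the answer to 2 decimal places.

m ≈ 8.24

Flux ∝ 1/d², so Δm = 5 log₁₀(d₂/d₁) = 5 log₁₀(9880/149000) = -5.892
m₂ = m₁ + Δm = 14.13 + (-5.892) = 8.238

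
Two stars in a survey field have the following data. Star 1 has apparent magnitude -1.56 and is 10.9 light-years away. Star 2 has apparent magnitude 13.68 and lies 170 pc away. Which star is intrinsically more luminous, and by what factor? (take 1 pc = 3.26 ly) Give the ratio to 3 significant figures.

Star 1: d = 10.9 ly / 3.26 = 3.344 pc
Star 1: M = m − 5 log₁₀ d + 5 = -1.56 − 5·0.5242 + 5 = 0.819
Star 2: M = m − 5 log₁₀ d + 5 = 13.68 − 5·2.2304 + 5 = 7.528
ΔM = M_1 − M_2 = 0.819 − (7.528) = -6.709; smaller M is more luminous → Star 1.
L ratio = 10^(0.4 |ΔM|) = 10^2.684 = 482.5

Star 1 is more luminous, by a factor of 483.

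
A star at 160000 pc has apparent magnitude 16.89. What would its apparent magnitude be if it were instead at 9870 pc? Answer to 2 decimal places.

m ≈ 10.84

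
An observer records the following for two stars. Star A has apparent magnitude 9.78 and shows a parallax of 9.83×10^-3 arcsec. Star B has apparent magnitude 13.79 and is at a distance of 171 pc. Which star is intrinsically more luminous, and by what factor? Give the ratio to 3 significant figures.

Star A is more luminous, by a factor of 14.2.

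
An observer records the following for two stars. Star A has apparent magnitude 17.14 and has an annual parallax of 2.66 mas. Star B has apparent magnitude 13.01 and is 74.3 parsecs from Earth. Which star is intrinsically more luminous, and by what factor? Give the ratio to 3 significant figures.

Star B is more luminous, by a factor of 1.75.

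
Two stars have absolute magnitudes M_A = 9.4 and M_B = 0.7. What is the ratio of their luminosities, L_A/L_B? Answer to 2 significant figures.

ΔM = M_A − M_B = 8.7
L_A/L_B = 10^(−0.4 ΔM) = 10^-3.480 = 3.311×10^-4

L_A/L_B ≈ 3.3×10^-4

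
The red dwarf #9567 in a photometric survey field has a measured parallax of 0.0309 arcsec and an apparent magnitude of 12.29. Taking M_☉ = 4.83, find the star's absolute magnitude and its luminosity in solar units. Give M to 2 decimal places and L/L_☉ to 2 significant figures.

d = 1/p = 1/0.0309″ = 32.36 pc
M = m − 5 log₁₀ d + 5 = 12.29 − 5·1.5100 + 5 = 9.740
M − M_☉ = 9.740 − 4.83 = 4.910
L/L_☉ = 10^(−0.4 × 4.910) = 0.01087

M ≈ 9.74; L/L_☉ ≈ 0.011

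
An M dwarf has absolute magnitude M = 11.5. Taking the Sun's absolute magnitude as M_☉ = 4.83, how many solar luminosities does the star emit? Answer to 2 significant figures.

L/L_☉ ≈ 2.1×10^-3

M − M_☉ = 11.5 − 4.83 = 6.670
L/L_☉ = 10^(−0.4 (M − M_☉)) = 10^-2.668 = 2.148×10^-3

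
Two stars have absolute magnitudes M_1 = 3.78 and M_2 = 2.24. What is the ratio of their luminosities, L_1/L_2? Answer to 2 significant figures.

ΔM = M_1 − M_2 = 1.54
L_1/L_2 = 10^(−0.4 ΔM) = 10^-0.616 = 0.2421

L_1/L_2 ≈ 0.24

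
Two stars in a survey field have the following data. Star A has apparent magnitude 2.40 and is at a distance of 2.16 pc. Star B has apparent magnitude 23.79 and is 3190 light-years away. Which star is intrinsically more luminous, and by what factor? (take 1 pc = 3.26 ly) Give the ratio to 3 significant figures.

Star A is more luminous, by a factor of 1750.

Star A: M = m − 5 log₁₀ d + 5 = 2.40 − 5·0.3345 + 5 = 5.728
Star B: d = 3190 ly / 3.26 = 978.5 pc
Star B: M = m − 5 log₁₀ d + 5 = 23.79 − 5·2.9906 + 5 = 13.837
ΔM = M_A − M_B = 5.728 − (13.837) = -8.109; smaller M is more luminous → Star A.
L ratio = 10^(0.4 |ΔM|) = 10^3.244 = 1753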